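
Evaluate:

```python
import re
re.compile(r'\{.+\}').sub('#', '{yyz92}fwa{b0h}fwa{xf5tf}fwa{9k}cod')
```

Matches: at [0:32] → '{yyz92}fwa{b0h}fwa{xf5tf}fwa{9k}'.
`sub` substitutes '#' at each match site.

'#cod'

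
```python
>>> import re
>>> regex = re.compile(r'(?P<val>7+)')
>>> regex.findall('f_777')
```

One capturing group, so `findall` returns just the captured substring from the one match — 1 in all.

['777']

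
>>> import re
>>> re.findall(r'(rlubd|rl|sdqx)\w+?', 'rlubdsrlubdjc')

['rlubd', 'rlubd']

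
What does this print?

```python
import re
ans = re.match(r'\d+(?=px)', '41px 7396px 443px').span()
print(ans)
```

`match` is anchored at position 0; if the pattern doesn't fit there, it returns None.
The match spans [0:2] → '41'.

(0, 2)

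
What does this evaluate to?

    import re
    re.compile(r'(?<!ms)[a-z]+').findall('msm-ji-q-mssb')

['msm', 'ji', 'q', 'mssb']

The negative lookaround is zero-width — it rules out positions where the adjacent text would match, without consuming anything.
Scanning left to right: at [0:3] → 'msm'; at [4:6] → 'ji'; at [7:8] → 'q'; at [9:13] → 'mssb'.
No capturing groups, so `findall` returns the 4 full match strings.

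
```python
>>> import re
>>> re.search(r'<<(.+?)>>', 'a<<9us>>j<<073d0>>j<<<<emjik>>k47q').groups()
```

The `?` after the quantifier makes it lazy — it takes as little as possible before letting the rest of the pattern try.
Unlike `match`, `search` isn't anchored — it looks for the pattern anywhere in the string.
The match spans [1:8] → '<<9us>>'.
Captured: group 1 = '9us'.

('9us',)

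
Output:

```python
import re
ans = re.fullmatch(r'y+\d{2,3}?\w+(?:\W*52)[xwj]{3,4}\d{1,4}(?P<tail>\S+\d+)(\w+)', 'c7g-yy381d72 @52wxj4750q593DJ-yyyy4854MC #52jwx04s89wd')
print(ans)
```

None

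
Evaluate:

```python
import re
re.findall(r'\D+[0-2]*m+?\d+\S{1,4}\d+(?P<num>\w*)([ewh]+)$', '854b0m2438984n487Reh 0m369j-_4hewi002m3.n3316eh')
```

[('e', 'h')]

Pattern: one or more of a non-digit, then zero or more of a character in [0-2], then one or more of a literal 'm' (lazy); then one or more of a digit; then 1 to 4 of a non-whitespace character, then one or more of a digit; then zero or more of a word character (captured as 'num'); then one or more of one of [ewh] (captured); then anchored at the end.
Scanning left to right: at [30:47] match 'hewi002m3.n3316eh', groups = ('e', 'h').
With 2 capturing groups, `findall` returns a 2-tuple per match.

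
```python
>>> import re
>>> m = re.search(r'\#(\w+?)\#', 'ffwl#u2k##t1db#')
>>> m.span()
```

(4, 9)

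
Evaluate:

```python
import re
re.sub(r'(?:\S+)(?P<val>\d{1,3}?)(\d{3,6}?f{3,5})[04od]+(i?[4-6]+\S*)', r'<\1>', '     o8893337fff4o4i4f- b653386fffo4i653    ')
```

Pattern: one or more of a non-whitespace character (non-capturing group); then 1 to 3 of a digit (lazy) (captured as 'val'); then 3 to 6 of a digit (lazy), then 3 to 5 of the literal 'f' (captured); then one or more of one of [04od]; then optionally the literal 'i', then one or more of a character in [4-6], then zero or more of a non-whitespace character (captured).
Matches: at [5:23] → 'o8893337fff4o4i4f-'; at [24:40] → 'b653386fffo4i653'.
The replacement refers to a captured group, so each match is rewritten using its own captured text.

'     <3> <3>    '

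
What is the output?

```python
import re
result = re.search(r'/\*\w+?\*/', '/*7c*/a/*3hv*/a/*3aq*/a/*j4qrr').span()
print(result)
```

(0, 6)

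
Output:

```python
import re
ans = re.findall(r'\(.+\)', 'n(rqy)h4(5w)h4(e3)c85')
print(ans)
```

No capturing groups, so `findall` returns the 1 full match string.

['(rqy)h4(5w)h4(e3)']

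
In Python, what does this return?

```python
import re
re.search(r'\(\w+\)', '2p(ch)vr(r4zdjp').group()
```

'(ch)'

`search` walks the string left to right and returns the first match it finds.
The match spans [2:6] → '(ch)'.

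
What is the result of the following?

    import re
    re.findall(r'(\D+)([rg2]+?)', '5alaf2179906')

Pattern: one or more of a non-digit (captured); then one or more of one of [rg2] (lazy) (captured).
Matches: at [1:6] match 'alaf2', groups = ('alaf', '2').
Multiple groups make `findall` return tuples — one 2-tuple for the one match.

[('alaf', '2')]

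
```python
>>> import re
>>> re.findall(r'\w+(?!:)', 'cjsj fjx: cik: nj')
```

['cjsj', 'fj', 'ci', 'nj']

The negative lookahead/lookbehind blocks any match where the forbidden context is present.
Walking the string: at [0:4] → 'cjsj'; at [5:7] → 'fj'; at [10:12] → 'ci'; at [15:17] → 'nj'.
`findall` yields the raw match text (4 of them) because the pattern has no groups.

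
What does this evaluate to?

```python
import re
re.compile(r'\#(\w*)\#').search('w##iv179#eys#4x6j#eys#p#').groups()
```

('',)

Unlike `match`, `search` isn't anchored — it looks for the pattern anywhere in the string.
The match spans [1:3] → '##'.
Captured: group 1 = ''.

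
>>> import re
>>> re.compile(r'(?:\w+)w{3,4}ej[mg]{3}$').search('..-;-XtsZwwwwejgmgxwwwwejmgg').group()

'XtsZwwwwejgmgxwwwwejmgg'

The match spans [5:28] → 'XtsZwwwwejgmgxwwwwejmgg'.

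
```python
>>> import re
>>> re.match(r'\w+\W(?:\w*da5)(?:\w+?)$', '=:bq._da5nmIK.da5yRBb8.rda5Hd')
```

None

`re.match` only tries the pattern at the start of the string.
Here the pattern fails at index 0, so the call returns None.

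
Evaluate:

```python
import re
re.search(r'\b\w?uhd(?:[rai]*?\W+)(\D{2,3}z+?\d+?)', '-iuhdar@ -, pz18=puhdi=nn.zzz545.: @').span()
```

Pattern: a word boundary (`\b`, zero-width); then optionally a word character, then the literal 'uhd'; then zero or more of one of [rai] (lazy), then one or more of a non-word character (non-capturing group); then 2 to 3 of a non-digit, then one or more of a literal 'z' (lazy), then one or more of a digit (lazy) (captured).
Lazy quantifiers expand one character at a time until the remainder of the pattern can match.
`search` walks the string left to right and returns the first match it finds.
The match spans [1:15] → 'iuhdar@ -, pz1'.
Captured: group 1 = ' pz1'.

(1, 15)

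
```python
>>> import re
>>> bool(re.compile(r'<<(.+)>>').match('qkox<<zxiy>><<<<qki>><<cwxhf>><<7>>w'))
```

`re.match` won't scan ahead — the pattern has to work from the very first character.
Here the string doesn't start with a match, so the call returns None, and `bool(None)` is False.

False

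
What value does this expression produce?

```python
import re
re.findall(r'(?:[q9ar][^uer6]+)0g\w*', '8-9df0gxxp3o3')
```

['9df0gxxp3o3']

This matches one of [q9ar], then one or more of any character except [uer6] (non-capturing group); then the literal '0g', then zero or more of a word character.
Scanning left to right: at [2:13] → '9df0gxxp3o3'.
`findall` yields the raw match text (1 of them) because the pattern has no groups.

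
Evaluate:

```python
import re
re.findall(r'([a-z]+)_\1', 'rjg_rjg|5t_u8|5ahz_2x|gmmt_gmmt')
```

The backreference `\1` re-matches whatever the first group consumed, character for character.
`findall` collects group 1 from each match (2 total).

['rjg', 'gmmt']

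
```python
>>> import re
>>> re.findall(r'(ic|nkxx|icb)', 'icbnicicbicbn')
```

Alternation isn't longest-match — the leftmost alternative that fits at this position is chosen.
With a single group, `findall` returns only what that group captured — 4 items.

['ic', 'ic', 'ic', 'ic']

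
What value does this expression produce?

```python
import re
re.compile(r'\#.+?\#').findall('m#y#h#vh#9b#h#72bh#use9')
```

['#y#', '#vh#', '#h#']

Scanning left to right: at [1:4] → '#y#'; at [5:9] → '#vh#'; at [11:14] → '#h#'.
No capturing groups, so `findall` returns the 3 full match strings.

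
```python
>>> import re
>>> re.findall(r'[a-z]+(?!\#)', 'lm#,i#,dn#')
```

['l', 'd']

The negative lookaround is zero-width — it rules out positions where the adjacent text would match, without consuming anything.
With no groups in the pattern, `findall` gives back each whole match — 2 here.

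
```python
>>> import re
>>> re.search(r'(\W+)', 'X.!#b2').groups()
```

This matches one or more of a non-word character (captured).
`search` walks the string left to right and returns the first match it finds.
The match spans [1:4] → '.!#'.
Captured: group 1 = '.!#'.

('.!#',)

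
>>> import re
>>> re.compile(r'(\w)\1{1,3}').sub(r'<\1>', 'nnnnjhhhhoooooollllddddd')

'<n>j<h><o><o><l><d>d'

The backreference `\1` re-matches whatever the first group consumed, character for character.
Each match is replaced using the text its own group 1 captured.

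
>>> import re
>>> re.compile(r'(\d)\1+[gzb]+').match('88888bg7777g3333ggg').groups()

('8',)

The match spans [0:7] → '88888bg'.
Captured: group 1 = '8'.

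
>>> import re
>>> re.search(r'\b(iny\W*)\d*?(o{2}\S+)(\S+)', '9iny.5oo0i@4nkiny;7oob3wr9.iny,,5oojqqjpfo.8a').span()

(27, 45)

This matches a word boundary (`\b`, zero-width); then the literal 'iny', then zero or more of a non-word character (captured); then zero or more of a digit (lazy); then exactly 2 of the literal 'o', then one or more of a non-whitespace character (captured); then one or more of a non-whitespace character (captured).
`search` walks the string left to right and returns the first match it finds.
The match spans [27:45] → 'iny,,5oojqqjpfo.8a'.
Captured: group 1 = 'iny,,', group 2 = 'oojqqjpfo.8', group 3 = 'a'.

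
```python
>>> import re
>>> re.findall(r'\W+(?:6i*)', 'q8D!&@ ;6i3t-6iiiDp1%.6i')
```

The pattern matches one or more of a non-word character; then the literal '6', then zero or more of the literal 'i' (non-capturing group).
No capturing groups, so `findall` returns the 3 full match strings.

['!&@ ;6i', '-6iii', '%.6i']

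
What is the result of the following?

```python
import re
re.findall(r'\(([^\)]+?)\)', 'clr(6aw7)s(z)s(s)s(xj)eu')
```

Walking the string: at [3:9] match '(6aw7)', group 1 = '6aw7'; at [10:13] match '(z)', group 1 = 'z'; at [14:17] match '(s)', group 1 = 's'; at [18:22] match '(xj)', group 1 = 'xj'.
Because there's exactly one group, `findall` drops the full match and keeps group 1 from each hit.

['6aw7', 'z', 's', 'xj']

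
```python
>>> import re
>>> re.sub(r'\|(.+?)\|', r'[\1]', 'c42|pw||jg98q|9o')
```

Lazy quantifiers expand one character at a time until the remainder of the pattern can match.
Matches: at [3:7] → '|pw|'; at [7:14] → '|jg98q|'.
Each match is replaced using the text its own group 1 captured.

'c42[pw][jg98q]9o'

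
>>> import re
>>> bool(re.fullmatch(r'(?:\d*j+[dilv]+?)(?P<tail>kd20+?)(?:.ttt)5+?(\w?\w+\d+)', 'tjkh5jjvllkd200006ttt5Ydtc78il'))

False

`fullmatch` succeeds only if the pattern covers the string from start to end.
Here the string isn't matched end-to-end, so the call returns None, and `bool(None)` is False.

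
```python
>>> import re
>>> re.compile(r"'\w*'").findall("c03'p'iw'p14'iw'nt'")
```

["'p'", "'p14'", "'nt'"]

Matches: at [3:6] → "'p'"; at [8:13] → "'p14'"; at [15:19] → "'nt'".
`findall` yields the raw match text (3 of them) because the pattern has no groups.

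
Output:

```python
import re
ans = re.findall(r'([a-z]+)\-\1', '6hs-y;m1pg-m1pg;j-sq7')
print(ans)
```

[]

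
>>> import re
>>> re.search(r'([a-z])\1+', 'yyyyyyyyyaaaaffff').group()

'yyyyyyyyy'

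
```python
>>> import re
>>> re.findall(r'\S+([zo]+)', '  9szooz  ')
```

The pattern matches one or more of a non-whitespace character; then one or more of one of [zo] (captured).
One capturing group, so `findall` returns just the captured substring from the one match — 1 in all.

['z']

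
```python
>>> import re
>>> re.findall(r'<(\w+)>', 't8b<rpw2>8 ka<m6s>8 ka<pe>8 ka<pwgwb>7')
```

['rpw2', 'm6s', 'pe', 'pwgwb']

Matches: at [3:9] match '<rpw2>', group 1 = 'rpw2'; at [13:18] match '<m6s>', group 1 = 'm6s'; at [22:26] match '<pe>', group 1 = 'pe'; at [30:37] match '<pwgwb>', group 1 = 'pwgwb'.
One capturing group, so `findall` returns just the captured substring from each match — 4 in all.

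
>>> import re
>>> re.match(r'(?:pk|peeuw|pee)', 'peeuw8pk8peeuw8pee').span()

(0, 5)

The regex engine tests alternatives in the order written; an earlier branch that matches wins even if a later one would match more.
`re.match` only tries the pattern at the start of the string.
The match spans [0:5] → 'peeuw'.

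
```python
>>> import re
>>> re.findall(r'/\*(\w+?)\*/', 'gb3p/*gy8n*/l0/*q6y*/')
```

['gy8n', 'q6y']

Walking the string: at [4:12] match '/*gy8n*/', group 1 = 'gy8n'; at [14:21] match '/*q6y*/', group 1 = 'q6y'.
`findall` collects group 1 from each match (2 total).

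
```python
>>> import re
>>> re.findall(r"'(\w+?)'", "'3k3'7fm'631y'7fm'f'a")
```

['3k3', '631y', 'f']

Walking the string: at [0:5] match "'3k3'", group 1 = '3k3'; at [8:14] match "'631y'", group 1 = '631y'; at [17:20] match "'f'", group 1 = 'f'.
With a single group, `findall` returns only what that group captured — 3 items.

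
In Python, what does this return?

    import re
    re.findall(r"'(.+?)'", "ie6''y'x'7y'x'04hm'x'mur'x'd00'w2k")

The `?` after the quantifier makes it lazy — it takes as little as possible before letting the rest of the pattern try.
Scanning left to right: at [3:7] match "''y'", group 1 = "'y"; at [8:12] match "'7y'", group 1 = '7y'; at [13:19] match "'04hm'", group 1 = '04hm'; at [20:25] match "'mur'", group 1 = 'mur'; at [26:31] match "'d00'", group 1 = 'd00'.
One capturing group, so `findall` returns just the captured substring from each match — 5 in all.

["'y", '7y', '04hm', 'mur', 'd00']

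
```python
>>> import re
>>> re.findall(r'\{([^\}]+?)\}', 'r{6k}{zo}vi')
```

Walking the string: at [1:5] match '{6k}', group 1 = '6k'; at [5:9] match '{zo}', group 1 = 'zo'.
One capturing group, so `findall` returns just the captured substring from each match — 2 in all.

['6k', 'zo']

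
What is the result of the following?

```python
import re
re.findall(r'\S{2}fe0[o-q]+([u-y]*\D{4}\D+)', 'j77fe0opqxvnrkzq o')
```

['xvnrkzq o']

With a single group, `findall` returns only what that group captured — 1 item.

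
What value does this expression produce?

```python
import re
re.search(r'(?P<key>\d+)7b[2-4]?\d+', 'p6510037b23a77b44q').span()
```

(1, 11)

The pattern matches one or more of a digit (captured as 'key'); then the literal '7b', then optionally a character in [2-4], then one or more of a digit.
`re.search` scans for the first position where the pattern succeeds.
The match spans [1:11] → '6510037b23'.
Captured: group 1 = '651003'.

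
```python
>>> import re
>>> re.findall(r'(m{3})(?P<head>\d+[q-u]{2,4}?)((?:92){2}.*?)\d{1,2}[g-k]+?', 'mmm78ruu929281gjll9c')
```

This matches exactly 3 of a literal 'm' (captured); then one or more of a digit, then 2 to 4 of a character in [q-u] (lazy) (captured as 'head'); then the literal '92' repeated 2 times, then zero or more of any character (lazy) (captured); then 1 to 2 of a digit, then one or more of a character in [g-k] (lazy).
Lazy quantifiers expand one character at a time until the remainder of the pattern can match.
Scanning left to right: at [0:15] match 'mmm78ruu929281g', groups = ('mmm', '78ruu', '9292').
`findall` packs the 3 group values into a tuple for every match.

[('mmm', '78ruu', '9292')]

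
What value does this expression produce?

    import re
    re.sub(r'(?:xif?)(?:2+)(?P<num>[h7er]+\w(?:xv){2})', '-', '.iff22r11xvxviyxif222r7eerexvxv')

The pattern matches the literal 'xi', then optionally a literal 'f' (non-capturing group); then one or more of a literal '2' (non-capturing group); then one or more of one of [h7er], then a word character, then the literal 'xv' repeated 2 times (captured as 'num').
Matches: at [15:31] → 'xif222r7eerexvxv'.
Every occurrence is swapped for '-'.

'.iff22r11xvxviy-'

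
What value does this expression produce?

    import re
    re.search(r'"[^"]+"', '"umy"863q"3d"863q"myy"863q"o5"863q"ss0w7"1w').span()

The match spans [0:5] → '"umy"'.

(0, 5)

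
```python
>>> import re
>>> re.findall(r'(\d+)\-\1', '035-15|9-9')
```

['9']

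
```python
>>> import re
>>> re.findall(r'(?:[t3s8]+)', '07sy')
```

['s']

The pattern matches one or more of one of [t3s8] (non-capturing group).
Scanning left to right: at [2:3] → 's'.
With no groups in the pattern, `findall` gives back each whole match — 1 here.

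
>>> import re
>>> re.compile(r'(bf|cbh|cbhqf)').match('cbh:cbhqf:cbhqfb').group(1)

'cbh'

The match spans [0:3] → 'cbh'.
Captured: group 1 = 'cbh'.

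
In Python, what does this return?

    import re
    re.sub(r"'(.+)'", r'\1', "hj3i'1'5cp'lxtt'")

Each match is replaced using the text its own group 1 captured.

"hj3i1'5cp'lxtt"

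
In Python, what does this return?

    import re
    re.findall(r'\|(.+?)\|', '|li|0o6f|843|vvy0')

['li', '843']

A `+?`/`*?`/`{m,n}?` starts at its minimum and grows only as far as needed for what follows to match.
`findall` collects group 1 from each match (2 total).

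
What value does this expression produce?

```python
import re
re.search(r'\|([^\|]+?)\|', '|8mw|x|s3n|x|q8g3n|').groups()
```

`re.search` tries every starting position until one works.
The match spans [0:5] → '|8mw|'.
Captured: group 1 = '8mw'.

('8mw',)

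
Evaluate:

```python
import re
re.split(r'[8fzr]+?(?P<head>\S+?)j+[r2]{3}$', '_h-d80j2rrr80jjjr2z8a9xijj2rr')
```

['_h-d', '0j2rrr80jjjr2z8a9xi', '']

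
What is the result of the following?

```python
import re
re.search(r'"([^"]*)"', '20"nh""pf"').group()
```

'"nh"'

`re.search` tries every starting position until one works.
The match spans [2:6] → '"nh"'.
Captured: group 1 = 'nh'.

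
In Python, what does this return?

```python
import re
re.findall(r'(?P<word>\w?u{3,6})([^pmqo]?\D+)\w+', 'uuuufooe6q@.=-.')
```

[('uuuu', 'fooe')]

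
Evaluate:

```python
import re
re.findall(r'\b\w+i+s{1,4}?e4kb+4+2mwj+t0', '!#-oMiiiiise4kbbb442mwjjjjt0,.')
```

['oMiiiiise4kbbb442mwjjjjt0']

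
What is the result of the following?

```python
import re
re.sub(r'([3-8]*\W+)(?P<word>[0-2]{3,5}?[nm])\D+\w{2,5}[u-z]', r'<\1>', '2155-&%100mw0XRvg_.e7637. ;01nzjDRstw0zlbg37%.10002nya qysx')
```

This matches zero or more of a character in [3-8], then one or more of a non-word character (captured); then 3 to 5 of a character in [0-2] (lazy), then one of [nm] (captured as 'word'); then one or more of a non-digit, then 2 to 5 of a word character, then a character in [u-z].
Matches: at [2:16] → '55-&%100mw0XRv'; at [42:59] → '37%.10002nya qysx'.
Each match is replaced using the text its own group 1 captured.

'21<55-&%>g_.e7637. ;01nzjDRstw0zlbg<37%.>'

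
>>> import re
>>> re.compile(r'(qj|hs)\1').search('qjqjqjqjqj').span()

`\1` is not a pattern — it's the concrete string captured by group 1, re-applied verbatim.
Unlike `match`, `search` isn't anchored — it looks for the pattern anywhere in the string.
The match spans [0:4] → 'qjqj'.
Captured: group 1 = 'qj'.

(0, 4)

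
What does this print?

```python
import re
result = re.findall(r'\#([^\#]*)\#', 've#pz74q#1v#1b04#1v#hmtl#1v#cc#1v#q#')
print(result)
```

['pz74q', '1b04', 'hmtl', 'cc', 'q']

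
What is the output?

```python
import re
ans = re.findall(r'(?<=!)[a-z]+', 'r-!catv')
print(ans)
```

['catv']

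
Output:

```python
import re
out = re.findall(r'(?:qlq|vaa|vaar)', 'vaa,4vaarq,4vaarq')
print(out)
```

['vaa', 'vaa', 'vaa']

Alternation tries branches left to right and keeps the first one that lets the overall match succeed at that position.
Matches: at [0:3] → 'vaa'; at [5:8] → 'vaa'; at [12:15] → 'vaa'.
With no groups in the pattern, `findall` gives back each whole match — 3 here.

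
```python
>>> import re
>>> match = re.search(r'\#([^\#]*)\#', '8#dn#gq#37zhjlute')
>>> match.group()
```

'#dn#'

`search` walks the string left to right and returns the first match it finds.
The match spans [1:5] → '#dn#'.
Captured: group 1 = 'dn'.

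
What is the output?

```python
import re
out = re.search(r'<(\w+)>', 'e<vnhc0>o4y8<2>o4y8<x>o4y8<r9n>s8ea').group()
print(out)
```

<vnhc0>

The match spans [1:8] → '<vnhc0>'.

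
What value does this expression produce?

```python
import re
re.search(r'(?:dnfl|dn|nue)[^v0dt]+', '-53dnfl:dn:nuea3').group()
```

'dnfl:'

`re.search` tries every starting position until one works.
The match spans [3:8] → 'dnfl:'.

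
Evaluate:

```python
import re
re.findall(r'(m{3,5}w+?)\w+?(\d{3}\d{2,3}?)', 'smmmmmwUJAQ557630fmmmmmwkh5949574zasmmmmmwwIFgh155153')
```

[('mmmmmw', '55763'), ('mmmmmw', '59495'), ('mmmmmw', '15515')]

Multiple groups make `findall` return tuples — one 2-tuple for each match.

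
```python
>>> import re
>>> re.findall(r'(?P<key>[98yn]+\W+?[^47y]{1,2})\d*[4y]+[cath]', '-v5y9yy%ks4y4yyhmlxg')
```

['y9yy%ks']

With a single group, `findall` returns only what that group captured — 1 item.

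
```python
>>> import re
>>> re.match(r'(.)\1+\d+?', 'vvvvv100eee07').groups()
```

('v',)

The match spans [0:6] → 'vvvvv1'.
Captured: group 1 = 'v'.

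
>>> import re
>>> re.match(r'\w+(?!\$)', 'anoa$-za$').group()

'ano'

`match` is anchored at position 0; if the pattern doesn't fit there, it returns None.
The match spans [0:3] → 'ano'.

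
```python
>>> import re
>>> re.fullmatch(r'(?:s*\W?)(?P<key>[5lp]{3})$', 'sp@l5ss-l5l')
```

`re.fullmatch` is like wrapping the pattern in `^…$` (in single-line mode).
Here the string isn't matched end-to-end, so the call returns None.

None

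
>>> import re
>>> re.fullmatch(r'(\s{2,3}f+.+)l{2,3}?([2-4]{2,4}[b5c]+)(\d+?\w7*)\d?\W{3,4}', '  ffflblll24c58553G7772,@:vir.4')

None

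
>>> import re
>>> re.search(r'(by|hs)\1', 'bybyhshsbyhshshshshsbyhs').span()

`\1` has to match the exact text group 1 already captured.
`re.search` tries every starting position until one works.
The match spans [0:4] → 'byby'.
Captured: group 1 = 'by'.

(0, 4)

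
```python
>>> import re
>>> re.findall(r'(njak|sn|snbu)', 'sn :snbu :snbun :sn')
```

`|` is ordered: at each position the engine commits to the first alternative that works.
Scanning left to right: at [0:2] match 'sn', group 1 = 'sn'; at [4:6] match 'sn', group 1 = 'sn'; at [10:12] match 'sn', group 1 = 'sn'; at [17:19] match 'sn', group 1 = 'sn'.
Because there's exactly one group, `findall` drops the full match and keeps group 1 from each hit.

['sn', 'sn', 'sn', 'sn']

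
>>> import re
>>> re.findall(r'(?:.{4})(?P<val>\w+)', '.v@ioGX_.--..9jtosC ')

['oGX_', '9jtosC']

This matches exactly 4 of any character (non-capturing group); then one or more of a word character (captured as 'val').
Scanning left to right: at [0:8] match '.v@ioGX_', group 1 = 'oGX_'; at [9:19] match '--..9jtosC', group 1 = '9jtosC'.
One capturing group, so `findall` returns just the captured substring from each match — 2 in all.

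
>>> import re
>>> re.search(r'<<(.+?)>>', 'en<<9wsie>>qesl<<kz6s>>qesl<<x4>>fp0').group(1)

Unlike `match`, `search` isn't anchored — it looks for the pattern anywhere in the string.
The match spans [2:11] → '<<9wsie>>'.
Captured: group 1 = '9wsie'.

'9wsie'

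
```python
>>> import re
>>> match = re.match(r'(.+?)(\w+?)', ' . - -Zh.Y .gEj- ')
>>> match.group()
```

' . - -Z'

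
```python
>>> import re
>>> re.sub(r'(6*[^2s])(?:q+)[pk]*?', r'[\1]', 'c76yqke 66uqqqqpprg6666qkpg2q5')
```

'c7[6y]ke [66u]pprg[6666]kpg2q5'

The pattern matches zero or more of the literal '6', then any character except [2s] (captured); then one or more of a literal 'q' (non-capturing group); then zero or more of one of [pk] (lazy).
Lazy quantifiers expand one character at a time until the remainder of the pattern can match.
Matches: at [2:5] → '6yq'; at [8:15] → '66uqqqq'; at [19:24] → '6666q'.
The replacement refers to a captured group, so each match is rewritten using its own captured text.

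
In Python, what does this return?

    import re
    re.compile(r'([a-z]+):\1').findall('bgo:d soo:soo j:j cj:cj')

['soo', 'j', 'cj']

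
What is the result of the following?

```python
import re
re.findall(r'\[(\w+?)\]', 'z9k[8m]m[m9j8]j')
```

['8m', 'm9j8']

Matches: at [3:7] match '[8m]', group 1 = '8m'; at [8:14] match '[m9j8]', group 1 = 'm9j8'.
One capturing group, so `findall` returns just the captured substring from each match — 2 in all.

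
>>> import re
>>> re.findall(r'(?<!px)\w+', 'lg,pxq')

['lg', 'pxq']

The negative lookaround is zero-width — it rules out positions where the adjacent text would match, without consuming anything.
Scanning left to right: at [0:2] → 'lg'; at [3:6] → 'pxq'.
No capturing groups, so `findall` returns the 2 full match strings.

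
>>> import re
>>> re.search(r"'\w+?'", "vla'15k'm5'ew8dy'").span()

(3, 8)

Unlike `match`, `search` isn't anchored — it looks for the pattern anywhere in the string.
The match spans [3:8] → "'15k'".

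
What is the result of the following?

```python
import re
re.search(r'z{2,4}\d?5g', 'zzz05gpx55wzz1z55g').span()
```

(0, 6)

Pattern: 2 to 4 of a literal 'z'; then optionally a digit, then the literal '5g'.
`search` walks the string left to right and returns the first match it finds.
The match spans [0:6] → 'zzz05g'.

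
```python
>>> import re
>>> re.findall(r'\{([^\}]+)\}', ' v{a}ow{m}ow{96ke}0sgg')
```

Walking the string: at [2:5] match '{a}', group 1 = 'a'; at [7:10] match '{m}', group 1 = 'm'; at [12:18] match '{96ke}', group 1 = '96ke'.
`findall` collects group 1 from each match (3 total).

['a', 'm', '96ke']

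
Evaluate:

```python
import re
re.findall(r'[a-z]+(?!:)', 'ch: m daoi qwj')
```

['c', 'm', 'daoi', 'qwj']

The negative lookahead/lookbehind blocks any match where the forbidden context is present.
Scanning left to right: at [0:1] → 'c'; at [4:5] → 'm'; at [6:10] → 'daoi'; at [11:14] → 'qwj'.
No capturing groups, so `findall` returns the 4 full match strings.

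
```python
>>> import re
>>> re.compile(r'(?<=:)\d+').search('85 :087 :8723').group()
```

Lookahead/lookbehind check context without consuming it, so the matched span excludes the asserted characters.
The match spans [4:7] → '087'.

'087'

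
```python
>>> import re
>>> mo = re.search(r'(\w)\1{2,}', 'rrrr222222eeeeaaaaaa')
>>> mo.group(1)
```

`\1` is not a pattern — it's the concrete string captured by group 1, re-applied verbatim.
`re.search` scans for the first position where the pattern succeeds.
The match spans [0:4] → 'rrrr'.
Captured: group 1 = 'r'.

'r'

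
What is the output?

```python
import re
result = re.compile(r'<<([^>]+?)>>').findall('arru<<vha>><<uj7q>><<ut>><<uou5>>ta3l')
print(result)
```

Walking the string: at [4:11] match '<<vha>>', group 1 = 'vha'; at [11:19] match '<<uj7q>>', group 1 = 'uj7q'; at [19:25] match '<<ut>>', group 1 = 'ut'; at [25:33] match '<<uou5>>', group 1 = 'uou5'.
`findall` collects group 1 from each match (4 total).

['vha', 'uj7q', 'ut', 'uou5']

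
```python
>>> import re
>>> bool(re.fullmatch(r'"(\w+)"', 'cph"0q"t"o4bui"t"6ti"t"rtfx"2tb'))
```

`fullmatch` succeeds only if the pattern covers the string from start to end.
Here the string isn't matched end-to-end, so the call returns None, and `bool(None)` is False.

False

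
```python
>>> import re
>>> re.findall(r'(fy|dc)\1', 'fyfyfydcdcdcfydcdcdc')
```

After group 1 captures some text, `\1` only succeeds where that same text appears again.
One capturing group, so `findall` returns just the captured substring from each match — 3 in all.

['fy', 'dc', 'dc']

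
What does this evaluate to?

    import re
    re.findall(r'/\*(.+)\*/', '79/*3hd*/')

With a single group, `findall` returns only what that group captured — 1 item.

['3hd']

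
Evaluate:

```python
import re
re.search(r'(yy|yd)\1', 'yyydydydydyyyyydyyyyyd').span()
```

(2, 6)

`\1` is not a pattern — it's the concrete string captured by group 1, re-applied verbatim.
The match spans [2:6] → 'ydyd'.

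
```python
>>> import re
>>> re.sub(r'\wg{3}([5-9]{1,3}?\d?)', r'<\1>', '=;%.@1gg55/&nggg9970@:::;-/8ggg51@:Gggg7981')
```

'=;%.@1gg55/&<99>70@:::;-/<51>@:<79>81'

This matches a word character, then exactly 3 of a literal 'g'; then 1 to 3 of a character in [5-9] (lazy), then optionally a digit (captured).
A `+?`/`*?`/`{m,n}?` starts at its minimum and grows only as far as needed for what follows to match.
Matches: at [12:18] → 'nggg99'; at [27:33] → '8ggg51'; at [35:41] → 'Gggg79'.
`\1` in the replacement pulls in group 1's text for each match.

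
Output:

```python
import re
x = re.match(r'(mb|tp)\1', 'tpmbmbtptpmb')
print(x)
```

None

The backreference `\1` re-matches whatever the first group consumed, character for character.
`re.match` only tries the pattern at the start of the string.
Here the pattern fails at index 0, so the call returns None.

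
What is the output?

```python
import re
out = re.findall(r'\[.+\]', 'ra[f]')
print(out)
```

Since nothing is captured, `findall` lists the 1 matched substring directly.

['[f]']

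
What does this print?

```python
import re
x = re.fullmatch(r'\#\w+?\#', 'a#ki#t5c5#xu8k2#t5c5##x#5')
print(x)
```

None

`re.fullmatch` is like wrapping the pattern in `^…$` (in single-line mode).
Here there's no way to consume every character, so the call returns None.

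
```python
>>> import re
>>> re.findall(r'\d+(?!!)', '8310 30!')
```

['8310', '3']

`(?!…)`/`(?<!…)` only lets a position through if the neighbouring text does NOT match; no characters are consumed.
Scanning left to right: at [0:4] → '8310'; at [5:6] → '3'.
Since nothing is captured, `findall` lists the 2 matched substrings directly.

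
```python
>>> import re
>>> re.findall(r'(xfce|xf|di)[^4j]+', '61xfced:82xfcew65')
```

['xfce']

The regex engine tests alternatives in the order written; an earlier branch that matches wins even if a later one would match more.
One capturing group, so `findall` returns just the captured substring from the one match — 1 in all.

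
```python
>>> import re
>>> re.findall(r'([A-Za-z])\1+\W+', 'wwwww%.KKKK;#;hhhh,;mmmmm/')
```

['w', 'K', 'h', 'm']

`\1` is not a pattern — it's the concrete string captured by group 1, re-applied verbatim.
Walking the string: at [0:7] match 'wwwww%.', group 1 = 'w'; at [7:14] match 'KKKK;#;', group 1 = 'K'; at [14:20] match 'hhhh,;', group 1 = 'h'; at [20:26] match 'mmmmm/', group 1 = 'm'.
One capturing group, so `findall` returns just the captured substring from each match — 4 in all.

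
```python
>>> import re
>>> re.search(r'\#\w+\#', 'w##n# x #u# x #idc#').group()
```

'#n#'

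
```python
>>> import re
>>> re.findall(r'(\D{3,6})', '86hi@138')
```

This matches 3 to 6 of a non-digit (captured).
With a single group, `findall` returns only what that group captured — 1 item.

['hi@']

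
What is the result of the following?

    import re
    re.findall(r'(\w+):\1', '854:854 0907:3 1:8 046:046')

`\1` is not a pattern — it's the concrete string captured by group 1, re-applied verbatim.
Because there's exactly one group, `findall` drops the full match and keeps group 1 from each hit.

['854', '046']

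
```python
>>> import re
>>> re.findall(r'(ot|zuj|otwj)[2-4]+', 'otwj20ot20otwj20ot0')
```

['otwj', 'ot', 'otwj']

With a single group, `findall` returns only what that group captured — 3 items.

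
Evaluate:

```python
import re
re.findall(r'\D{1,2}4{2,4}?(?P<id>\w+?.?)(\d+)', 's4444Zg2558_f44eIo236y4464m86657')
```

[('4', '4'), ('eIo', '236'), ('6', '4')]

Pattern: 1 to 2 of a non-digit, then 2 to 4 of the literal '4' (lazy); then one or more of a word character (lazy), then optionally any character (captured as 'id'); then one or more of a digit (captured).
Scanning left to right: at [0:5] match 's4444', groups = ('4', '4'); at [11:21] match '_f44eIo236', groups = ('eIo', '236'); at [21:26] match 'y4464', groups = ('6', '4').
With 2 capturing groups, `findall` returns a 2-tuple per match.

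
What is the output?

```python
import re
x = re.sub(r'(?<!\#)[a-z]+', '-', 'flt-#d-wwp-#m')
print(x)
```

--#d---#m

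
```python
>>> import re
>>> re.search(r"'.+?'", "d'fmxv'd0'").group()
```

`search` walks the string left to right and returns the first match it finds.
The match spans [1:7] → "'fmxv'".

"'fmxv'"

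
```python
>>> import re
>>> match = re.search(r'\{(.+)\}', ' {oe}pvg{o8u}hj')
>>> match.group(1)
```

`re.search` scans for the first position where the pattern succeeds.
The match spans [1:13] → '{oe}pvg{o8u}'.
Captured: group 1 = 'oe}pvg{o8u'.

'oe}pvg{o8u'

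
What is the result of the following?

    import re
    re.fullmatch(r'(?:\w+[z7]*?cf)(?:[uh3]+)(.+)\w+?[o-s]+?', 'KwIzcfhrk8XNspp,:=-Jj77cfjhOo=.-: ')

None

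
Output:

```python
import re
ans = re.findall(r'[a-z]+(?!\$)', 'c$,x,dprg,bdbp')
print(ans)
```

['x', 'dprg', 'bdbp']

Because the assertion is negative and zero-width, positions next to the forbidden text are skipped.
No capturing groups, so `findall` returns the 3 full match strings.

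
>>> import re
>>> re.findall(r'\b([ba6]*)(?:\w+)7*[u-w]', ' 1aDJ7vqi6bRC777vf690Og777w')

Pattern: a word boundary (`\b`, zero-width); then zero or more of one of [ba6] (captured); then one or more of a word character (non-capturing group); then zero or more of the literal '7', then a character in [u-w].
Scanning left to right: at [1:27] match '1aDJ7vqi6bRC777vf690Og777w', group 1 = ''.
With a single group, `findall` returns only what that group captured — 1 item.

['']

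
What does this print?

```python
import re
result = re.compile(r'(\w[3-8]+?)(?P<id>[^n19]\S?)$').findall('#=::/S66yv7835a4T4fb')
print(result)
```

Multiple groups make `findall` return tuples — one 2-tuple for the one match.

[('T4', 'fb')]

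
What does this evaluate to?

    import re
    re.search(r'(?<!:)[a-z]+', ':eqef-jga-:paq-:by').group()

'qef'

A negative assertion filters positions out without eating any characters.
`search` walks the string left to right and returns the first match it finds.
The match spans [2:5] → 'qef'.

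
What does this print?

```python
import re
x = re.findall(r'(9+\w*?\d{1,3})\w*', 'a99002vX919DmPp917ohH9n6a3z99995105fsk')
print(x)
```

['99002']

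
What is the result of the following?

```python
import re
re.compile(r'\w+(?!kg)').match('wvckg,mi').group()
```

`re.match` won't scan ahead — the pattern has to work from the very first character.
The match spans [0:5] → 'wvckg'.

'wvckg'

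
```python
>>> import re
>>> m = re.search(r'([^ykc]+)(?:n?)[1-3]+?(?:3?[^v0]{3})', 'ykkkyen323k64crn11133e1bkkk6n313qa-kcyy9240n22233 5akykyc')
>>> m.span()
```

The pattern matches one or more of any character except [ykc] (captured); then optionally a literal 'n' (non-capturing group); then one or more of a character in [1-3] (lazy); then optionally the literal '3', then exactly 3 of any character except [v0] (non-capturing group).
`re.search` scans for the first position where the pattern succeeds.
The match spans [5:13] → 'en323k64'.
Captured: group 1 = 'en32'.

(5, 13)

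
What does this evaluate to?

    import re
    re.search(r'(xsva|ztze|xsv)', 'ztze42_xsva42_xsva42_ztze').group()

'ztze'

`re.search` tries every starting position until one works.
The match spans [0:4] → 'ztze'.
Captured: group 1 = 'ztze'.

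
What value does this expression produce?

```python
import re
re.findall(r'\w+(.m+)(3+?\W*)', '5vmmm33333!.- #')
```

Lazy quantifiers expand one character at a time until the remainder of the pattern can match.
`findall` packs the 2 group values into a tuple for every match.

[('mm', '3')]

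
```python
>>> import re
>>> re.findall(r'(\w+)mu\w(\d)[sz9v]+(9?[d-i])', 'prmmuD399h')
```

[('prm', '3', 'h')]

3 groups means the one result is a tuple of 3 captured strings — 1 here.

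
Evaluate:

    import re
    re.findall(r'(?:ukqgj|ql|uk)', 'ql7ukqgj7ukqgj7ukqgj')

The regex engine tests alternatives in the order written; an earlier branch that matches wins even if a later one would match more.
Walking the string: at [0:2] → 'ql'; at [3:8] → 'ukqgj'; at [9:14] → 'ukqgj'; at [15:20] → 'ukqgj'.
No capturing groups, so `findall` returns the 4 full match strings.

['ql', 'ukqgj', 'ukqgj', 'ukqgj']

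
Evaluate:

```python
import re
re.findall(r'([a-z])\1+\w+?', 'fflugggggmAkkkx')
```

['f', 'g', 'k']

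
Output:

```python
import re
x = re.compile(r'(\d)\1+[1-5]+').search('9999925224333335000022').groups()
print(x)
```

The match spans [0:16] → '9999925224333335'.
Captured: group 1 = '9'.

('9',)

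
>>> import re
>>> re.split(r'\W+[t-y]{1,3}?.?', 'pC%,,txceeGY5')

['pC', 'ceeGY5']

Pattern: one or more of a non-word character; then 1 to 3 of a character in [t-y] (lazy), then optionally any character.
A non-greedy quantifier consumes as few characters as it can — just enough that the remainder of the pattern still matches from where it stops; whatever follows it matches normally.
Matches to split on: at [2:7] → '%,,tx'.
`split` removes every match and returns the 2 fragments in between.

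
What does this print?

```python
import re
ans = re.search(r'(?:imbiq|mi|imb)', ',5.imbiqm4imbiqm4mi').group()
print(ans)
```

Alternation isn't longest-match — the leftmost alternative that fits at this position is chosen.
`re.search` scans for the first position where the pattern succeeds.
The match spans [3:8] → 'imbiq'.

imbiq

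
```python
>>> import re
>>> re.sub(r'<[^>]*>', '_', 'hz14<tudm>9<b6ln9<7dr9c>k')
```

'hz14_9_k'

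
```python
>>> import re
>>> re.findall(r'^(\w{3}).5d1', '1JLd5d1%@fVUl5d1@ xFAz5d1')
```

['1JL']

The pattern matches anchored at the start of the string; then exactly 3 of a word character (captured); then any character, then the literal '5d1'.
Matches: at [0:7] match '1JLd5d1', group 1 = '1JL'.
Because there's exactly one group, `findall` drops the full match and keeps group 1 from the one hit.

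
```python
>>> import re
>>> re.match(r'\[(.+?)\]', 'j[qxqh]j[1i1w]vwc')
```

`match` is anchored at position 0; if the pattern doesn't fit there, it returns None.
Here the string doesn't start with a match, so the call returns None.

None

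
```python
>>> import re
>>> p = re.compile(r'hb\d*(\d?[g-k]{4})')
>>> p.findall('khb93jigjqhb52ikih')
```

['jigj', 'ikih']

Pattern: the literal 'hb', then zero or more of a digit; then optionally a digit, then exactly 4 of a character in [g-k] (captured).
Scanning left to right: at [1:9] match 'hb93jigj', group 1 = 'jigj'; at [10:18] match 'hb52ikih', group 1 = 'ikih'.
Because there's exactly one group, `findall` drops the full match and keeps group 1 from each hit.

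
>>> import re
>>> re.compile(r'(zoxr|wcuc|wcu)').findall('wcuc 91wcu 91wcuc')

Alternation tries branches left to right and keeps the first one that lets the overall match succeed at that position.
Walking the string: at [0:4] match 'wcuc', group 1 = 'wcuc'; at [7:10] match 'wcu', group 1 = 'wcu'; at [13:17] match 'wcuc', group 1 = 'wcuc'.
One capturing group, so `findall` returns just the captured substring from each match — 3 in all.

['wcuc', 'wcu', 'wcuc']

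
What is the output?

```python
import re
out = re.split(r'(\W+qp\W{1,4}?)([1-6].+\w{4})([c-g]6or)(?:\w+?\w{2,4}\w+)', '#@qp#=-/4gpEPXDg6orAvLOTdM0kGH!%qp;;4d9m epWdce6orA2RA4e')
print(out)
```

['', '#@qp#=-/', '4gpEPXDg6orAvLOTdM0kGH!%qp;;4d9m epWdc', 'e6or', '']

With a capturing group present, the delimiter's captured portion is kept in the result list.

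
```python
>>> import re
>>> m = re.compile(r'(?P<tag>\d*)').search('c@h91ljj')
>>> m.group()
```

''

This matches zero or more of a digit (captured as 'tag').
The match spans [0:0] → ''.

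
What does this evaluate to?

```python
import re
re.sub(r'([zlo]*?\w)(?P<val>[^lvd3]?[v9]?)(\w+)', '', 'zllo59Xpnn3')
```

''

The pattern matches zero or more of one of [zlo] (lazy), then a word character (captured); then optionally any character except [lvd3], then optionally one of [v9] (captured as 'val'); then one or more of a word character (captured).
`sub` substitutes '' at each match site.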